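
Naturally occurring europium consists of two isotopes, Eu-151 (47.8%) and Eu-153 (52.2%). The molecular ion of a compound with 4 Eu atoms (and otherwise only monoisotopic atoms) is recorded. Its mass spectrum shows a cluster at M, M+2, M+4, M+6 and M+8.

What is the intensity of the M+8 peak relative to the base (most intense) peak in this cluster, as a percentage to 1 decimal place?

Term probabilities: M 0.0522, M+2 0.2280, M+4 0.3735, M+6 0.2720, M+8 0.0742. Base peak = M+4.
P(M+4) = C(4,2) × 0.478^2 × 0.522^2 = 6 × 0.228484 × 0.272484 = 0.373549 (base)
P(M+8) = C(4,4) × 0.478^0 × 0.522^4 = 1 × 1.0000 × 0.07424753 = 0.074248
Relative intensity = 0.074248 / 0.373549 × 100 = 19.9

19.9%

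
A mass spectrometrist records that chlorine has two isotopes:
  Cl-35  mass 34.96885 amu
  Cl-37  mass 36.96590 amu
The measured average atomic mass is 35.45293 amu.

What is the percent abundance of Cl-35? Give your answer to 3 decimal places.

With x = fraction of Cl-35 (so Cl-37 is 1 − x):
34.96885·x + 36.96590·(1 − x) = 35.45293
(34.96885 − 36.96590)·x = 35.45293 − 36.96590
x = -1.51297 / -1.99705 = 0.75760 → 75.760% Cl-35, 24.240% Cl-37.

75.760%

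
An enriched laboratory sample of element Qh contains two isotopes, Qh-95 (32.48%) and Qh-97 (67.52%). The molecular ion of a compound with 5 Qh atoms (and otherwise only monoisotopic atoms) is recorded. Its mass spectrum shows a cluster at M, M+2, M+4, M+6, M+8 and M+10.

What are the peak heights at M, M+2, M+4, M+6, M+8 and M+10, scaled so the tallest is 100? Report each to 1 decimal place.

Each Qh atom is independently Qh-95 (p = 0.3248) or Qh-97 (q = 0.6752); the cluster is the binomial expansion (p + q)^5.
P(M) = 0.3248^5 = 0.003615
P(M+2) = 5 × 0.3248^4 × 0.6752^1 = 0.037572
P(M+4) = 10 × 0.3248^3 × 0.6752^2 = 0.156211
P(M+6) = 10 × 0.3248^2 × 0.6752^3 = 0.324735
P(M+8) = 5 × 0.3248^1 × 0.6752^4 = 0.337533
P(M+10) = 0.6752^5 = 0.140334
The M+8 peak is largest (0.337533); scaling to 100 gives 1.1 : 11.1 : 46.3 : 96.2 : 100.0 : 41.6.

1.1 : 11.1 : 46.3 : 96.2 : 100.0 : 41.6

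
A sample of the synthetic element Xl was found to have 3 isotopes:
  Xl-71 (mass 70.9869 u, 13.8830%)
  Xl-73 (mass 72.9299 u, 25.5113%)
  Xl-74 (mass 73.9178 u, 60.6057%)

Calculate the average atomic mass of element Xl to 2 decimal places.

73.26 u

Weight each isotope mass by its fractional abundance: 0.138830 × 70.9869 + 0.255113 × 72.9299 + 0.606057 × 73.9178
= 9.85511 + 18.60537 + 44.79840 = 73.25888 u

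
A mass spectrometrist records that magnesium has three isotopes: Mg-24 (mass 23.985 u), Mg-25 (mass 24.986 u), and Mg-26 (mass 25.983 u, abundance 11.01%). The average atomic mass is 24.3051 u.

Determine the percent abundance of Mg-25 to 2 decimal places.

The remaining 88.99% is split between Mg-24 (fraction x) and Mg-25 (fraction 0.8899 − x).
Substituting: 23.985x + 24.986(0.8899 − x) = 21.4443717
(23.985 − 24.986)x = -0.7906697  ⇒  x = 0.78988, y = 0.10002
Mg-24: 78.99%, Mg-25: 10.00%.

10.00%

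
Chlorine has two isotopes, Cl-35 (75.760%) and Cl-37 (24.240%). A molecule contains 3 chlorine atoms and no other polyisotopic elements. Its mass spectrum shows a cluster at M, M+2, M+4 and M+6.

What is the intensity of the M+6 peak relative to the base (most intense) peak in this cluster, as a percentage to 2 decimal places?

Term probabilities: M 0.4348, M+2 0.4174, M+4 0.1335, M+6 0.0142. Base peak = M.
P(M) = C(3,0) × 0.75760^3 × 0.24240^0 = 1 × 0.4348304 × 1.0000 = 0.434830 (base)
P(M+6) = C(3,3) × 0.75760^0 × 0.24240^3 = 1 × 1.0000 × 0.01424288 = 0.014243
Relative intensity = 0.014243 / 0.434830 × 100 = 3.28

3.28%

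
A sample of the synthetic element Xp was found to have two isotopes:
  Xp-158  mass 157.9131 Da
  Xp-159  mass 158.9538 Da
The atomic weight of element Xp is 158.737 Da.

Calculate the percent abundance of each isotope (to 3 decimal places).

With x = fraction of Xp-158 (so Xp-159 is 1 − x):
157.9131·x + 158.9538·(1 − x) = 158.737
(157.9131 − 158.9538)·x = 158.737 − 158.9538
x = -0.2168 / -1.0407 = 0.20832 → 20.832% Xp-158, 79.168% Xp-159.

Xp-158: 20.832%, Xp-159: 79.168%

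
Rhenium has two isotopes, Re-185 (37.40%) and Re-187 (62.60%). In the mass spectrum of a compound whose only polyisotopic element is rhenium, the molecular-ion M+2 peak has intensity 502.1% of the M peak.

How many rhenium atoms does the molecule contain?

3

With n Re atoms, P(M+2)/P(M) = C(n,1)·p^(n−1)q / p^n = n·q/p = n · 0.6260/0.3740.
n = 5.021 × 0.3740/0.6260 = 3.00 ≈ 3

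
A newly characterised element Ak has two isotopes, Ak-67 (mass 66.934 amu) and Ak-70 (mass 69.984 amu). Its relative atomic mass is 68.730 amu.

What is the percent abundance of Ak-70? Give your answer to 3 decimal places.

With x = fraction of Ak-67 (so Ak-70 is 1 − x):
66.934·x + 69.984·(1 − x) = 68.730
(66.934 − 69.984)·x = 68.730 − 69.984
x = -1.254 / -3.050 = 0.41115 → 41.115% Ak-67, 58.885% Ak-70.

58.885%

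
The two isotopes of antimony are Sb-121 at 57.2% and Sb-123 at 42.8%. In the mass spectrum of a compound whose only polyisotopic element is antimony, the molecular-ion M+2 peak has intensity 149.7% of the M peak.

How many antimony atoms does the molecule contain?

2

For n independent Sb atoms, I(M+2)/I(M) = n · (abundance Sb-123) / (abundance Sb-121) = n · 0.428/0.572.
n = 1.497 × 0.572/0.428 = 2.00 ≈ 2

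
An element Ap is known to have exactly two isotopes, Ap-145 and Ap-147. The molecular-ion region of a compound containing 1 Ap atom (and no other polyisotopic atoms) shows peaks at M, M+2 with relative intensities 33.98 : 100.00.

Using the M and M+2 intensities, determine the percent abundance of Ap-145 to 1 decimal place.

If p is the fraction of Ap that is Ap-145, then I(M+2)/I(M) = [C(1,1)·p^0·(1−p)] / p^1 = 1·(1−p)/p = 100.00/33.98 = 2.9429
(1−p)/p = 2.9429/1 = 2.9429  ⇒  p = 1/(1 + 2.9429) = 0.2536
Ap-145: 25.4%, Ap-147: 74.6%.

25.4%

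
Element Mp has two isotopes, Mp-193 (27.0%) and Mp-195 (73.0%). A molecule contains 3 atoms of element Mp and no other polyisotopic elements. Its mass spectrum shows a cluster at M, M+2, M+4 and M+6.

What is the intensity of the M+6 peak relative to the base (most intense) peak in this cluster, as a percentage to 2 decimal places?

90.12%

(0.270 + 0.730)^3 gives M 0.0197, M+2 0.1597, M+4 0.4316, M+6 0.3890; the largest is M+4.
P(M+4) = C(3,2) × 0.270^1 × 0.730^2 = 3 × 0.2700 × 0.5329 = 0.431649 (base)
P(M+6) = C(3,3) × 0.270^0 × 0.730^3 = 1 × 1.0000 × 0.389017 = 0.389017
Relative intensity = 0.389017 / 0.431649 × 100 = 90.12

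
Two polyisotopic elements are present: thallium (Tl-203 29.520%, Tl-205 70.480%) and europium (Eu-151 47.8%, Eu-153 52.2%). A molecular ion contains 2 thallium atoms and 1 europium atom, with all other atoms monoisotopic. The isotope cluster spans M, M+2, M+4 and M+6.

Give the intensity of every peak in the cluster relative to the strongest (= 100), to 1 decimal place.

Thallium pattern (n=2): 0.08714304 : 0.41611392 : 0.49674304
Europium pattern (n=1): 0.4780 : 0.5220
Convolve the two distributions (both contribute in 2-u steps):
  M: 0.08714304×0.4780 = 0.041654
  M+2: 0.08714304×0.5220 + 0.41611392×0.4780 = 0.244391
  M+4: 0.41611392×0.5220 + 0.49674304×0.4780 = 0.454655
  M+6: 0.49674304×0.5220 = 0.259300
Scale to base peak (0.454655) = 100: 9.2 : 53.8 : 100.0 : 57.0

9.2 : 53.8 : 100.0 : 57.0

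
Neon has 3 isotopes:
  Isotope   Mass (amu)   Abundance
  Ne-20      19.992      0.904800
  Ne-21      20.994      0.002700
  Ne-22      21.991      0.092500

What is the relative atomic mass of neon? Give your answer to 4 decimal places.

Weight each isotope mass by its fractional abundance: 0.904800 × 19.992 + 0.002700 × 20.994 + 0.092500 × 21.991
= 18.08876 + 0.05668 + 2.03417 = 20.17961 amu

20.1796 amu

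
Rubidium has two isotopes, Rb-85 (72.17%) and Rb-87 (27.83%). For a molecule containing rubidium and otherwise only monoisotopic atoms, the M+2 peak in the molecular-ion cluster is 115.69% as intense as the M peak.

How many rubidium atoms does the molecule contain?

3

The M+2/M ratio from n Rb atoms is n · q/p = n · 0.2783/0.7217.
n = 1.1569 × 0.7217/0.2783 = 3.00 ≈ 3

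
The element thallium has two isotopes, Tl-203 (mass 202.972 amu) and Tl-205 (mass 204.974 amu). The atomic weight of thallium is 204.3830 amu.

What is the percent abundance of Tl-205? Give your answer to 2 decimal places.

70.48%

Writing the weighted mean with unknown fraction x of Tl-203:
202.972·x + 204.974·(1 − x) = 204.3830
(202.972 − 204.974)·x = 204.3830 − 204.974
x = -0.5910 / -2.002 = 0.29520 → 29.52% Tl-203, 70.48% Tl-205.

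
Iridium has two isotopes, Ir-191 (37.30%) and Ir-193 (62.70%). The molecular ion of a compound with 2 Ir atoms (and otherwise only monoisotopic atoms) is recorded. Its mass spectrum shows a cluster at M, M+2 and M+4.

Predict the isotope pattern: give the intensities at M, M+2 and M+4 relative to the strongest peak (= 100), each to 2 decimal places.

Expanding (0.3730 + 0.6270)^2:
P(M) = 0.3730^2 = 0.139129
P(M+2) = 2 × 0.3730^1 × 0.6270^1 = 0.467742
P(M+4) = 0.6270^2 = 0.393129
The M+2 peak is largest (0.467742); scaling to 100 gives 29.74 : 100.00 : 84.05.

29.74 : 100.00 : 84.05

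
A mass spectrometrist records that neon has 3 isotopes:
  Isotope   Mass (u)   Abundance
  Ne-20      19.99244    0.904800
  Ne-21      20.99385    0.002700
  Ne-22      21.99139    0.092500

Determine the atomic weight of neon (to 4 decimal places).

The abundance-weighted mean is 0.904800 × 19.99244 + 0.002700 × 20.99385 + 0.092500 × 21.99139
= 18.089160 + 0.056683 + 2.034204 = 20.180047 u

20.1800 u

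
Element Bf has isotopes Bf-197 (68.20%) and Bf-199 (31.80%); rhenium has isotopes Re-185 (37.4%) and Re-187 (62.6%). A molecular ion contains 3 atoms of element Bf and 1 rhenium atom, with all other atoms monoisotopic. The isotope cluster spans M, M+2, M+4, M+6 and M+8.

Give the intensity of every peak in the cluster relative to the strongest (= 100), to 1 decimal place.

32.5 : 100.0 : 97.4 : 38.8 : 5.5

Element Bf pattern (n=3): 0.31721457 : 0.4437283 : 0.2068997 : 0.03215743
Rhenium pattern (n=1): 0.3740 : 0.6260
Convolve the two distributions (both contribute in 2-u steps):
  M: 0.31721457×0.3740 = 0.118638
  M+2: 0.31721457×0.6260 + 0.4437283×0.3740 = 0.364531
  M+4: 0.4437283×0.6260 + 0.2068997×0.3740 = 0.355154
  M+6: 0.2068997×0.6260 + 0.03215743×0.3740 = 0.141546
  M+8: 0.03215743×0.6260 = 0.020131
Scale to base peak (0.364531) = 100: 32.5 : 100.0 : 97.4 : 38.8 : 5.5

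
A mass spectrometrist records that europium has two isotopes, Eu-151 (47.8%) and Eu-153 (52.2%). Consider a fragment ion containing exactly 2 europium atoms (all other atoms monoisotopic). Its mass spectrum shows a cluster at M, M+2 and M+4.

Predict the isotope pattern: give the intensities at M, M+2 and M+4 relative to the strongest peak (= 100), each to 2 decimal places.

Each Eu atom is independently Eu-151 (p = 0.478) or Eu-153 (q = 0.522); the cluster is the binomial expansion (p + q)^2.
P(M) = 0.478^2 = 0.228484
P(M+2) = 2 × 0.478^1 × 0.522^1 = 0.499032
P(M+4) = 0.522^2 = 0.272484
The M+2 peak is largest (0.499032); scaling to 100 gives 45.79 : 100.00 : 54.60.

45.79 : 100.00 : 54.60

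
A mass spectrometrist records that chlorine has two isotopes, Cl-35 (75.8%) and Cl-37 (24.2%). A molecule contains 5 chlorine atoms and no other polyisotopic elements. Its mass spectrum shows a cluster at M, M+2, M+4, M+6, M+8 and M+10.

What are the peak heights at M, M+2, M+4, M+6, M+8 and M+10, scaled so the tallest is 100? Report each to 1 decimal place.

62.6 : 100.0 : 63.9 : 20.4 : 3.3 : 0.2

Each Cl atom is independently Cl-35 (p = 0.758) or Cl-37 (q = 0.242); the cluster is the binomial expansion (p + q)^5.
P(M) = 0.758^5 = 0.250234
P(M+2) = 5 × 0.758^4 × 0.242^1 = 0.399450
P(M+4) = 10 × 0.758^3 × 0.242^2 = 0.255058
P(M+6) = 10 × 0.758^2 × 0.242^3 = 0.081430
P(M+8) = 5 × 0.758^1 × 0.242^4 = 0.012999
P(M+10) = 0.242^5 = 0.000830
The M+2 peak is largest (0.399450); scaling to 100 gives 62.6 : 100.0 : 63.9 : 20.4 : 3.3 : 0.2.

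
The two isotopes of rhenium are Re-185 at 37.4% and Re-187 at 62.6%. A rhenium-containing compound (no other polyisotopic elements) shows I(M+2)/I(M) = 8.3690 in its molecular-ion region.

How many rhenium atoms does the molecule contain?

5

The M+2/M ratio from n Re atoms is n · q/p = n · 0.626/0.374.
n = 8.3690 × 0.374/0.626 = 5.00 ≈ 5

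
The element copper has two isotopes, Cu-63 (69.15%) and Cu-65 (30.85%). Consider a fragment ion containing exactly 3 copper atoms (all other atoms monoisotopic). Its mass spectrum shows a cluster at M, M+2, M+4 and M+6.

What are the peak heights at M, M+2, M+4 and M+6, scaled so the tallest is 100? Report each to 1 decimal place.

74.7 : 100.0 : 44.6 : 6.6

Each Cu atom is independently Cu-63 (p = 0.6915) or Cu-65 (q = 0.3085); the cluster is the binomial expansion (p + q)^3.
P(M) = 0.6915^3 = 0.330656
P(M+2) = 3 × 0.6915^2 × 0.3085^1 = 0.442548
P(M+4) = 3 × 0.6915^1 × 0.3085^2 = 0.197435
P(M+6) = 0.3085^3 = 0.029361
The M+2 peak is largest (0.442548); scaling to 100 gives 74.7 : 100.0 : 44.6 : 6.6.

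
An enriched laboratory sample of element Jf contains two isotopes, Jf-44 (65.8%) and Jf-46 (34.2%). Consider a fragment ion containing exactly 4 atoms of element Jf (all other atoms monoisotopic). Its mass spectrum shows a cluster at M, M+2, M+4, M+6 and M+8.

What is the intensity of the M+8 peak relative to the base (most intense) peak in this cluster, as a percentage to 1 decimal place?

(0.658 + 0.342)^4 gives M 0.1875, M+2 0.3897, M+4 0.3038, M+6 0.1053, M+8 0.0137; the largest is M+2.
P(M+2) = C(4,1) × 0.658^3 × 0.342^1 = 4 × 0.28489031 × 0.3420 = 0.389730 (base)
P(M+8) = C(4,4) × 0.658^0 × 0.342^4 = 1 × 1.0000 × 0.01368058 = 0.013681
Relative intensity = 0.013681 / 0.389730 × 100 = 3.5

3.5%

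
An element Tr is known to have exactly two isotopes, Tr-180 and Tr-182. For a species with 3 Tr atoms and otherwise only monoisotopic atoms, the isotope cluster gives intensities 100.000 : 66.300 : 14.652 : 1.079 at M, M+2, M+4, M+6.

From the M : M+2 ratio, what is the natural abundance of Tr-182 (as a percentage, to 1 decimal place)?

18.1%

Let p = fractional abundance of Tr-180. I(M+2)/I(M) = [C(3,1)·p^2·(1−p)] / p^3 = 3·(1−p)/p = 66.300/100.000 = 0.6630
(1−p)/p = 0.6630/3 = 0.2210  ⇒  p = 1/(1 + 0.2210) = 0.8190
Tr-180: 81.9%, Tr-182: 18.1%.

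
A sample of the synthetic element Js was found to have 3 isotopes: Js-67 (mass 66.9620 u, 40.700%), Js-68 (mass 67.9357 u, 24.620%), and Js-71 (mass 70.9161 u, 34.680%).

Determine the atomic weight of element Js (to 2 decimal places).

The abundance-weighted mean is 0.40700 × 66.9620 + 0.24620 × 67.9357 + 0.34680 × 70.9161
= 27.25353 + 16.72577 + 24.59370 = 68.57300 u

68.57 u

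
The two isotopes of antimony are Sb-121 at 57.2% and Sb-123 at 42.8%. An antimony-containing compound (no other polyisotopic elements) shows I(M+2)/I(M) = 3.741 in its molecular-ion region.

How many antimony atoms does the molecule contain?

The M+2/M ratio from n Sb atoms is n · q/p = n · 0.428/0.572.
n = 3.741 × 0.572/0.428 = 5.00 ≈ 5

5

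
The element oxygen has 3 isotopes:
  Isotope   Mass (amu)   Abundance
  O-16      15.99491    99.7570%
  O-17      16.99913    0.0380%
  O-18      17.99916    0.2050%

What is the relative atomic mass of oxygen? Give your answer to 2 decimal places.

Ar = Σ fᵢ·mᵢ = 0.997570 × 15.99491 + 0.000380 × 16.99913 + 0.002050 × 17.99916
= 15.956042 + 0.006460 + 0.036898 = 15.999400 amu

16.00 amu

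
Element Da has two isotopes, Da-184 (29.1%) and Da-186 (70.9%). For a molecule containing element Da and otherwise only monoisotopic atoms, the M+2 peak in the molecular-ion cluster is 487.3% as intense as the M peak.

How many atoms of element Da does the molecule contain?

2

With n Da atoms, P(M+2)/P(M) = C(n,1)·p^(n−1)q / p^n = n·q/p = n · 0.709/0.291.
n = 4.873 × 0.291/0.709 = 2.00 ≈ 2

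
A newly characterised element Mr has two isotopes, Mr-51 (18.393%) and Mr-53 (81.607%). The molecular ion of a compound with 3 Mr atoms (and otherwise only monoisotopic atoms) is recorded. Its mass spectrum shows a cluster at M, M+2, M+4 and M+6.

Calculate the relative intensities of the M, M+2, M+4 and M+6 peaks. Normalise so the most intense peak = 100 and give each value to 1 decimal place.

1.1 : 15.2 : 67.6 : 100.0

Each Mr atom is independently Mr-51 (p = 0.18393) or Mr-53 (q = 0.81607); the cluster is the binomial expansion (p + q)^3.
P(M) = 0.18393^3 = 0.006222
P(M+2) = 3 × 0.18393^2 × 0.81607^1 = 0.082824
P(M+4) = 3 × 0.18393^1 × 0.81607^2 = 0.367476
P(M+6) = 0.81607^3 = 0.543478
The M+6 peak is largest (0.543478); scaling to 100 gives 1.1 : 15.2 : 67.6 : 100.0.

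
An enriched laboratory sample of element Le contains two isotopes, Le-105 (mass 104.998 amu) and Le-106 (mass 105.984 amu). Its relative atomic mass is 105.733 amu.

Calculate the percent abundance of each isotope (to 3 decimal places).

Le-105: 25.456%, Le-106: 74.544%

Writing the weighted mean with unknown fraction x of Le-105:
104.998·x + 105.984·(1 − x) = 105.733
(104.998 − 105.984)·x = 105.733 − 105.984
x = -0.251 / -0.986 = 0.25456 → 25.456% Le-105, 74.544% Le-106.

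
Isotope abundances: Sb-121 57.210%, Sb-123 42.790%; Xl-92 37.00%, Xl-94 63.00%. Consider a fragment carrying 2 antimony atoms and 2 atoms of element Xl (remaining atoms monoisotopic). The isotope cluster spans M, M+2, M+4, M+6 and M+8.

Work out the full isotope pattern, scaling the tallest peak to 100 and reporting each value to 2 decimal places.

11.69 : 57.31 : 100.00 : 72.98 : 18.96

Antimony pattern (n=2): 0.32729841 : 0.48960318 : 0.18309841
Element Xl pattern (n=2): 0.1369 : 0.4662 : 0.3969
Convolve the two distributions (both contribute in 2-u steps):
  M: 0.32729841×0.1369 = 0.044807
  M+2: 0.32729841×0.4662 + 0.48960318×0.1369 = 0.219613
  M+4: 0.32729841×0.3969 + 0.48960318×0.4662 + 0.18309841×0.1369 = 0.383224
  M+6: 0.48960318×0.3969 + 0.18309841×0.4662 = 0.279684
  M+8: 0.18309841×0.3969 = 0.072672
Scale to base peak (0.383224) = 100: 11.69 : 57.31 : 100.00 : 72.98 : 18.96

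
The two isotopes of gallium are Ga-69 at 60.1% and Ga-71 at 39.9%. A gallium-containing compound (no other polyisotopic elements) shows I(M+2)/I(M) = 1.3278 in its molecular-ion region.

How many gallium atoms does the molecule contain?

For n independent Ga atoms, I(M+2)/I(M) = n · (abundance Ga-71) / (abundance Ga-69) = n · 0.399/0.601.
n = 1.3278 × 0.601/0.399 = 2.00 ≈ 2

2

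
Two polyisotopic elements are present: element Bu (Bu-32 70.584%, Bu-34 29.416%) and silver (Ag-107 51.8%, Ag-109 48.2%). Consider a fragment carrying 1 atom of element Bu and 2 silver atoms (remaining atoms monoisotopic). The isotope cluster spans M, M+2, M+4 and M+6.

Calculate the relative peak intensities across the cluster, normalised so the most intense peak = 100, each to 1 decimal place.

Element Bu pattern (n=1): 0.70584 : 0.29416
Silver pattern (n=2): 0.268324 : 0.499352 : 0.232324
Convolve the two distributions (both contribute in 2-u steps):
  M: 0.70584×0.268324 = 0.189394
  M+2: 0.70584×0.499352 + 0.29416×0.268324 = 0.431393
  M+4: 0.70584×0.232324 + 0.29416×0.499352 = 0.310873
  M+6: 0.29416×0.232324 = 0.068340
Scale to base peak (0.431393) = 100: 43.9 : 100.0 : 72.1 : 15.8

43.9 : 100.0 : 72.1 : 15.8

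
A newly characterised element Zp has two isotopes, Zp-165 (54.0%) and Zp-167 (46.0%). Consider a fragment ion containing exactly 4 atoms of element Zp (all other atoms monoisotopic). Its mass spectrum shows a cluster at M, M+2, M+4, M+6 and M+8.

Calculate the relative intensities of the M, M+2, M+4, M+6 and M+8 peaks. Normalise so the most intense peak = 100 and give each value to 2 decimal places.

22.97 : 78.26 : 100.00 : 56.79 : 12.09

The 4 Zp atoms are independent, so intensities follow the terms of (0.540 + 0.460)^4.
P(M) = 0.540^4 = 0.085031
P(M+2) = 4 × 0.540^3 × 0.460^1 = 0.289734
P(M+4) = 6 × 0.540^2 × 0.460^2 = 0.370215
P(M+6) = 4 × 0.540^1 × 0.460^3 = 0.210246
P(M+8) = 0.460^4 = 0.044775
The M+4 peak is largest (0.370215); scaling to 100 gives 22.97 : 78.26 : 100.00 : 56.79 : 12.09.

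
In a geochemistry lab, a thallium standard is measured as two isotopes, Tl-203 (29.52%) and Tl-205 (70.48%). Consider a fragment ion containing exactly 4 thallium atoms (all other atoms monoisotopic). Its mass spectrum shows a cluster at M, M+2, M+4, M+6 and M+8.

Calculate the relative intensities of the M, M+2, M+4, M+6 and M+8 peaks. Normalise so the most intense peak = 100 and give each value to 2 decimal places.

Each Tl atom is independently Tl-203 (p = 0.2952) or Tl-205 (q = 0.7048); the cluster is the binomial expansion (p + q)^4.
P(M) = 0.2952^4 = 0.007594
P(M+2) = 4 × 0.2952^3 × 0.7048^1 = 0.072523
P(M+4) = 6 × 0.2952^2 × 0.7048^2 = 0.259726
P(M+6) = 4 × 0.2952^1 × 0.7048^3 = 0.413403
P(M+8) = 0.7048^4 = 0.246754
The M+6 peak is largest (0.413403); scaling to 100 gives 1.84 : 17.54 : 62.83 : 100.00 : 59.69.

1.84 : 17.54 : 62.83 : 100.00 : 59.69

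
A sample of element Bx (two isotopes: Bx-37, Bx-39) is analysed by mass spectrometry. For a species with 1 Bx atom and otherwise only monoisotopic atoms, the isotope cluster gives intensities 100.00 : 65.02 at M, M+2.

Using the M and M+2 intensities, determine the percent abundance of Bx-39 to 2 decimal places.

39.40%

Let p = fractional abundance of Bx-37. I(M+2)/I(M) = [C(1,1)·p^0·(1−p)] / p^1 = 1·(1−p)/p = 65.02/100.00 = 0.6502
(1−p)/p = 0.6502/1 = 0.6502  ⇒  p = 1/(1 + 0.6502) = 0.6060
Bx-37: 60.60%, Bx-39: 39.40%.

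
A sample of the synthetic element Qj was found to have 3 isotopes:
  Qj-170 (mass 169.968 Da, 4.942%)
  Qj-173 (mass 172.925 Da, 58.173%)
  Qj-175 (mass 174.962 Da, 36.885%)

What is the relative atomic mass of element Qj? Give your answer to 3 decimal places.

Weight each isotope mass by its fractional abundance: 0.04942 × 169.968 + 0.58173 × 172.925 + 0.36885 × 174.962
= 8.3998 + 100.5957 + 64.5347 = 173.5302 Da

173.530 Da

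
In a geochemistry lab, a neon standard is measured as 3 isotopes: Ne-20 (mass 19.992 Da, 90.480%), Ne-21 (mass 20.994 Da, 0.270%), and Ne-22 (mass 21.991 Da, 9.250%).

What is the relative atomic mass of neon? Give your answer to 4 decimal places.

20.1796 Da

The abundance-weighted mean is 0.90480 × 19.992 + 0.00270 × 20.994 + 0.09250 × 21.991
= 18.08876 + 0.05668 + 2.03417 = 20.17961 Da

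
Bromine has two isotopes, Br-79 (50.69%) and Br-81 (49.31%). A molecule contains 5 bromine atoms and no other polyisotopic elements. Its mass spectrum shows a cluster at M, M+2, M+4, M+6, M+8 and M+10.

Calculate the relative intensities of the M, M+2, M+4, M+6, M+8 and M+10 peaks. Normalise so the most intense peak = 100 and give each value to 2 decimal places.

The 5 Br atoms are independent, so intensities follow the terms of (0.5069 + 0.4931)^5.
P(M) = 0.5069^5 = 0.033467
P(M+2) = 5 × 0.5069^4 × 0.4931^1 = 0.162777
P(M+4) = 10 × 0.5069^3 × 0.4931^2 = 0.316692
P(M+6) = 10 × 0.5069^2 × 0.4931^3 = 0.308070
P(M+8) = 5 × 0.5069^1 × 0.4931^4 = 0.149842
P(M+10) = 0.4931^5 = 0.029152
The M+4 peak is largest (0.316692); scaling to 100 gives 10.57 : 51.40 : 100.00 : 97.28 : 47.31 : 9.21.

10.57 : 51.40 : 100.00 : 97.28 : 47.31 : 9.21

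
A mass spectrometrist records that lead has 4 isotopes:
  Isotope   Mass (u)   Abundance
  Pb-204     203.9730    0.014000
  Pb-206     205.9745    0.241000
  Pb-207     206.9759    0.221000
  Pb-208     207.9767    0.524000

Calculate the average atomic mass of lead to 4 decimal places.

Weight each isotope mass by its fractional abundance: 0.014000 × 203.9730 + 0.241000 × 205.9745 + 0.221000 × 206.9759 + 0.524000 × 207.9767
= 2.85562 + 49.63985 + 45.74167 + 108.97979 = 207.21693 u

207.2169 u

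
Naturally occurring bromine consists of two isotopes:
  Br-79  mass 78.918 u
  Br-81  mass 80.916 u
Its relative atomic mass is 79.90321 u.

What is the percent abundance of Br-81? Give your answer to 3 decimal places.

Let x be the fractional abundance of Br-79; then Br-81 has abundance 1 − x.
78.918·x + 80.916·(1 − x) = 79.90321
(78.918 − 80.916)·x = 79.90321 − 80.916
x = -1.01279 / -1.998 = 0.50690 → 50.690% Br-79, 49.310% Br-81.

49.310%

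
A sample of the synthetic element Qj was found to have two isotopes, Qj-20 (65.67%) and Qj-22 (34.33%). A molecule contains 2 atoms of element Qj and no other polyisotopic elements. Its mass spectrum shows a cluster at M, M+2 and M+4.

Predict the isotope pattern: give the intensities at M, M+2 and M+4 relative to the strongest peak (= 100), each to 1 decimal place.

Each Qj atom is independently Qj-20 (p = 0.6567) or Qj-22 (q = 0.3433); the cluster is the binomial expansion (p + q)^2.
P(M) = 0.6567^2 = 0.431255
P(M+2) = 2 × 0.6567^1 × 0.3433^1 = 0.450890
P(M+4) = 0.3433^2 = 0.117855
The M+2 peak is largest (0.450890); scaling to 100 gives 95.6 : 100.0 : 26.1.

95.6 : 100.0 : 26.1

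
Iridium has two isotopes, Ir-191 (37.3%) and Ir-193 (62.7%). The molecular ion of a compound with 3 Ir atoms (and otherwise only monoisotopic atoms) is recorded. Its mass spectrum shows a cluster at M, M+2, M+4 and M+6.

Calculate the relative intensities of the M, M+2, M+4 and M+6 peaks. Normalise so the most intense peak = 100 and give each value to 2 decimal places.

11.80 : 59.49 : 100.00 : 56.03

Expanding (0.373 + 0.627)^3:
P(M) = 0.373^3 = 0.051895
P(M+2) = 3 × 0.373^2 × 0.627^1 = 0.261702
P(M+4) = 3 × 0.373^1 × 0.627^2 = 0.439911
P(M+6) = 0.627^3 = 0.246492
The M+4 peak is largest (0.439911); scaling to 100 gives 11.80 : 59.49 : 100.00 : 56.03.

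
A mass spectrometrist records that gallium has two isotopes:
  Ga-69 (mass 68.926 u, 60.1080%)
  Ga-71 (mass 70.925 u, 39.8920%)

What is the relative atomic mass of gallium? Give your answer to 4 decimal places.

Ar = Σ fᵢ·mᵢ = 0.601080 × 68.926 + 0.398920 × 70.925
= 41.43004 + 28.29340 = 69.72344 u

69.7234 u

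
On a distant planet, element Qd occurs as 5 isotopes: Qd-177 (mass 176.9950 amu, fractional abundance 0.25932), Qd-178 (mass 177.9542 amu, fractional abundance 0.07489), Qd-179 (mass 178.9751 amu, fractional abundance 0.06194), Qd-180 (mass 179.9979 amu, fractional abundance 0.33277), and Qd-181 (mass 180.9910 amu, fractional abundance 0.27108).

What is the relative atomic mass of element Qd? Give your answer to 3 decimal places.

Average mass = Σ (abundance × isotope mass) = 0.25932 × 176.9950 + 0.07489 × 177.9542 + 0.06194 × 178.9751 + 0.33277 × 179.9979 + 0.27108 × 180.9910
= 45.89834 + 13.32699 + 11.08572 + 59.89790 + 49.06304 = 179.27199 amu

179.272 amu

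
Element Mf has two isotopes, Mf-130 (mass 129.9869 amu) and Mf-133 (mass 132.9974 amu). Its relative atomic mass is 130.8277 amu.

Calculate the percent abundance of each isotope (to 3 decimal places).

Writing the weighted mean with unknown fraction x of Mf-130:
129.9869·x + 132.9974·(1 − x) = 130.8277
(129.9869 − 132.9974)·x = 130.8277 − 132.9974
x = -2.1697 / -3.0105 = 0.72071 → 72.071% Mf-130, 27.929% Mf-133.

Mf-130: 72.071%, Mf-133: 27.929%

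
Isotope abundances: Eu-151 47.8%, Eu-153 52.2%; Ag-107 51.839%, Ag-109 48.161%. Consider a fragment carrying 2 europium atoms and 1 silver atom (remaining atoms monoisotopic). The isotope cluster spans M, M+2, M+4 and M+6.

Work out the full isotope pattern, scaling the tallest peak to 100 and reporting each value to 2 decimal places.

Europium pattern (n=2): 0.228484 : 0.499032 : 0.272484
Silver pattern (n=1): 0.51839 : 0.48161
Convolve the two distributions (both contribute in 2-u steps):
  M: 0.228484×0.51839 = 0.118444
  M+2: 0.228484×0.48161 + 0.499032×0.51839 = 0.368733
  M+4: 0.499032×0.48161 + 0.272484×0.51839 = 0.381592
  M+6: 0.272484×0.48161 = 0.131231
Scale to base peak (0.381592) = 100: 31.04 : 96.63 : 100.00 : 34.39

31.04 : 96.63 : 100.00 : 34.39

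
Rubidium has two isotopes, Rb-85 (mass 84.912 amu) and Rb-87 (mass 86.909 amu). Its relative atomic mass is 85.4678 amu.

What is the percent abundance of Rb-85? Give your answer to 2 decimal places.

With x = fraction of Rb-85 (so Rb-87 is 1 − x):
84.912·x + 86.909·(1 − x) = 85.4678
(84.912 − 86.909)·x = 85.4678 − 86.909
x = -1.4412 / -1.997 = 0.72168 → 72.17% Rb-85, 27.83% Rb-87.

72.17%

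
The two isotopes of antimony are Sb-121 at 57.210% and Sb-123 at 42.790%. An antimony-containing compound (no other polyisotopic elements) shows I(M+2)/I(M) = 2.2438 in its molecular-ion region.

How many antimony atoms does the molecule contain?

With n Sb atoms, P(M+2)/P(M) = C(n,1)·p^(n−1)q / p^n = n·q/p = n · 0.42790/0.57210.
n = 2.2438 × 0.57210/0.42790 = 3.00 ≈ 3

3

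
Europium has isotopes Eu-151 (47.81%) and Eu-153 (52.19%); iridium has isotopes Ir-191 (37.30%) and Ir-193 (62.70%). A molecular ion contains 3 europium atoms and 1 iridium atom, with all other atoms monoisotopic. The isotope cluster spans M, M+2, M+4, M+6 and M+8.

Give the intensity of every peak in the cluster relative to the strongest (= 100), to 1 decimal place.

Europium pattern (n=3): 0.10928391 : 0.3578871 : 0.39067407 : 0.14215492
Iridium pattern (n=1): 0.3730 : 0.6270
Convolve the two distributions (both contribute in 2-u steps):
  M: 0.10928391×0.3730 = 0.040763
  M+2: 0.10928391×0.6270 + 0.3578871×0.3730 = 0.202013
  M+4: 0.3578871×0.6270 + 0.39067407×0.3730 = 0.370117
  M+6: 0.39067407×0.6270 + 0.14215492×0.3730 = 0.297976
  M+8: 0.14215492×0.6270 = 0.089131
Scale to base peak (0.370117) = 100: 11.0 : 54.6 : 100.0 : 80.5 : 24.1

11.0 : 54.6 : 100.0 : 80.5 : 24.1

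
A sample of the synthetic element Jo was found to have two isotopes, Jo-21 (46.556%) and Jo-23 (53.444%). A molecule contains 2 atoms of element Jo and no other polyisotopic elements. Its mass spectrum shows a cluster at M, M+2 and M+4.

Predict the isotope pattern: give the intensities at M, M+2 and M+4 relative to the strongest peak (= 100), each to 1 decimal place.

43.6 : 100.0 : 57.4

The 2 Jo atoms are independent, so intensities follow the terms of (0.46556 + 0.53444)^2.
P(M) = 0.46556^2 = 0.216746
P(M+2) = 2 × 0.46556^1 × 0.53444^1 = 0.497628
P(M+4) = 0.53444^2 = 0.285626
The M+2 peak is largest (0.497628); scaling to 100 gives 43.6 : 100.0 : 57.4.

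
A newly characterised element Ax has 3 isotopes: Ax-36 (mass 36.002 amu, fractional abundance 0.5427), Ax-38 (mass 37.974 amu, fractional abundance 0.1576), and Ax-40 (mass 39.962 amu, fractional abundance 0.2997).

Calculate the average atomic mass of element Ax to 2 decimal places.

Average mass = Σ (abundance × isotope mass) = 0.5427 × 36.002 + 0.1576 × 37.974 + 0.2997 × 39.962
= 19.5383 + 5.9847 + 11.9766 = 37.4996 amu

37.50 amu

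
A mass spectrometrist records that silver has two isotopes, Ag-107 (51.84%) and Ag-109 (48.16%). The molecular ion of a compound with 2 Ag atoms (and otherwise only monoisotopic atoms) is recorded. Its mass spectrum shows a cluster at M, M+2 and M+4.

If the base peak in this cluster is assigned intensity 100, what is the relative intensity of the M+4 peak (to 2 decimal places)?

46.45

Term probabilities: M 0.2687, M+2 0.4993, M+4 0.2319. Base peak = M+2.
P(M+2) = C(2,1) × 0.5184^1 × 0.4816^1 = 2 × 0.5184 × 0.4816 = 0.499323 (base)
P(M+4) = C(2,2) × 0.5184^0 × 0.4816^2 = 1 × 1.0000 × 0.23193856 = 0.231939
Relative intensity = 0.231939 / 0.499323 × 100 = 46.45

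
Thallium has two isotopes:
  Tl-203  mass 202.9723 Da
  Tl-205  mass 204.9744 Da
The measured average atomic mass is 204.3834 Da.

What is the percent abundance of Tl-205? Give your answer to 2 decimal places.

70.48%

Let x be the fractional abundance of Tl-203; then Tl-205 has abundance 1 − x.
202.9723·x + 204.9744·(1 − x) = 204.3834
(202.9723 − 204.9744)·x = 204.3834 − 204.9744
x = -0.5910 / -2.0021 = 0.29519 → 29.52% Tl-203, 70.48% Tl-205.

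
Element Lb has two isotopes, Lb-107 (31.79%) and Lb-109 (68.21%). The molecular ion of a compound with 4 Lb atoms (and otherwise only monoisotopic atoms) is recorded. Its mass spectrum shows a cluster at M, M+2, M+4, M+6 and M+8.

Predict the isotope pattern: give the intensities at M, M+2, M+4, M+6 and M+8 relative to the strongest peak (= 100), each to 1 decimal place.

Expanding (0.3179 + 0.6821)^4:
P(M) = 0.3179^4 = 0.010213
P(M+2) = 4 × 0.3179^3 × 0.6821^1 = 0.087656
P(M+4) = 6 × 0.3179^2 × 0.6821^2 = 0.282116
P(M+6) = 4 × 0.3179^1 × 0.6821^3 = 0.403548
P(M+8) = 0.6821^4 = 0.216467
The M+6 peak is largest (0.403548); scaling to 100 gives 2.5 : 21.7 : 69.9 : 100.0 : 53.6.

2.5 : 21.7 : 69.9 : 100.0 : 53.6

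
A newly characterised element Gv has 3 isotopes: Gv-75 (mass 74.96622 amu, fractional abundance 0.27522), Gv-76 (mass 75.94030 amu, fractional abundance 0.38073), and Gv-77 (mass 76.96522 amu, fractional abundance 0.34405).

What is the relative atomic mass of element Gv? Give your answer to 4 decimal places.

76.0248 amu

Weight each isotope mass by its fractional abundance: 0.27522 × 74.96622 + 0.38073 × 75.94030 + 0.34405 × 76.96522
= 20.632203 + 28.912750 + 26.479884 = 76.024837 amu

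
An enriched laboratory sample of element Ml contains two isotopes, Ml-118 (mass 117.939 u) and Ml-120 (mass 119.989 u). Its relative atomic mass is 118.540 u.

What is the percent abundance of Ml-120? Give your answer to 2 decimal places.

29.32%

With x = fraction of Ml-118 (so Ml-120 is 1 − x):
117.939·x + 119.989·(1 − x) = 118.540
(117.939 − 119.989)·x = 118.540 − 119.989
x = -1.449 / -2.050 = 0.70683 → 70.68% Ml-118, 29.32% Ml-120.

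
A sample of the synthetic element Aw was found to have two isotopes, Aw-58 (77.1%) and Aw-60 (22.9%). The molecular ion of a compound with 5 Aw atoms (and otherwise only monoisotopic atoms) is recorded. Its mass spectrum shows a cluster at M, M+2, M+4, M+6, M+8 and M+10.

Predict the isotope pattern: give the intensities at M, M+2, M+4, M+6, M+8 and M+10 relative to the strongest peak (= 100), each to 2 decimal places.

67.34 : 100.00 : 59.40 : 17.64 : 2.62 : 0.16

The 5 Aw atoms are independent, so intensities follow the terms of (0.771 + 0.229)^5.
P(M) = 0.771^5 = 0.272441
P(M+2) = 5 × 0.771^4 × 0.229^1 = 0.404597
P(M+4) = 10 × 0.771^3 × 0.229^2 = 0.240344
P(M+6) = 10 × 0.771^2 × 0.229^3 = 0.071386
P(M+8) = 5 × 0.771^1 × 0.229^4 = 0.010601
P(M+10) = 0.229^5 = 0.000630
The M+2 peak is largest (0.404597); scaling to 100 gives 67.34 : 100.00 : 59.40 : 17.64 : 2.62 : 0.16.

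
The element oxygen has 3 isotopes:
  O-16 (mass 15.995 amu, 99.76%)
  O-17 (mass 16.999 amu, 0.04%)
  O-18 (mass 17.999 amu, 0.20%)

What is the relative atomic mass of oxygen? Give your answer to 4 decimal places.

15.9994 amu

The abundance-weighted mean is 0.9976 × 15.995 + 0.0004 × 16.999 + 0.0020 × 17.999
= 15.95661 + 0.00680 + 0.03600 = 15.99941 amu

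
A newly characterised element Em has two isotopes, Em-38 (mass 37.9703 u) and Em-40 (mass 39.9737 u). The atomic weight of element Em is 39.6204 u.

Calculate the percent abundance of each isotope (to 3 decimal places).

Em-38: 17.635%, Em-40: 82.365%

Let x be the fractional abundance of Em-38; then Em-40 has abundance 1 − x.
37.9703·x + 39.9737·(1 − x) = 39.6204
(37.9703 − 39.9737)·x = 39.6204 − 39.9737
x = -0.3533 / -2.0034 = 0.17635 → 17.635% Em-38, 82.365% Em-40.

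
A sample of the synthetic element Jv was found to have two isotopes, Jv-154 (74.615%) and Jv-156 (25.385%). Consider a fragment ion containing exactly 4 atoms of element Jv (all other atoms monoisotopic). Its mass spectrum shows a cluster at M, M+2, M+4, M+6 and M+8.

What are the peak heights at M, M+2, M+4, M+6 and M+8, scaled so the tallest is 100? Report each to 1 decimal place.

Each Jv atom is independently Jv-154 (p = 0.74615) or Jv-156 (q = 0.25385); the cluster is the binomial expansion (p + q)^4.
P(M) = 0.74615^4 = 0.309959
P(M+2) = 4 × 0.74615^3 × 0.25385^1 = 0.421809
P(M+4) = 6 × 0.74615^2 × 0.25385^2 = 0.215257
P(M+6) = 4 × 0.74615^1 × 0.25385^3 = 0.048822
P(M+8) = 0.25385^4 = 0.004152
The M+2 peak is largest (0.421809); scaling to 100 gives 73.5 : 100.0 : 51.0 : 11.6 : 1.0.

73.5 : 100.0 : 51.0 : 11.6 : 1.0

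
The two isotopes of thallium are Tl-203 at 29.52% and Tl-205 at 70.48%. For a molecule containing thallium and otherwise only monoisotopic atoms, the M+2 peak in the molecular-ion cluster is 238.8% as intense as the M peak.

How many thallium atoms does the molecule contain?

For n independent Tl atoms, I(M+2)/I(M) = n · (abundance Tl-205) / (abundance Tl-203) = n · 0.7048/0.2952.
n = 2.388 × 0.2952/0.7048 = 1.00 ≈ 1

1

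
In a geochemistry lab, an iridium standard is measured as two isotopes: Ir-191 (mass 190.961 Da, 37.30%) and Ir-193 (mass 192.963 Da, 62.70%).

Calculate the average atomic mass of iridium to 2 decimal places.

192.22 Da

Ar = Σ fᵢ·mᵢ = 0.3730 × 190.961 + 0.6270 × 192.963
= 71.2285 + 120.9878 = 192.2163 Da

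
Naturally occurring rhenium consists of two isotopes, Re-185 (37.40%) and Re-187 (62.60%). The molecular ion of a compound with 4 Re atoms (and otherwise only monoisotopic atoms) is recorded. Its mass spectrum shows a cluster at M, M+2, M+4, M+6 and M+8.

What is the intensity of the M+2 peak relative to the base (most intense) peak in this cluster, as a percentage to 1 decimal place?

(0.3740 + 0.6260)^4 gives M 0.0196, M+2 0.1310, M+4 0.3289, M+6 0.3670, M+8 0.1536; the largest is M+6.
P(M+6) = C(4,3) × 0.3740^1 × 0.6260^3 = 4 × 0.3740 × 0.24531438 = 0.366990 (base)
P(M+2) = C(4,1) × 0.3740^3 × 0.6260^1 = 4 × 0.05231362 × 0.6260 = 0.130993
Relative intensity = 0.130993 / 0.366990 × 100 = 35.7

35.7%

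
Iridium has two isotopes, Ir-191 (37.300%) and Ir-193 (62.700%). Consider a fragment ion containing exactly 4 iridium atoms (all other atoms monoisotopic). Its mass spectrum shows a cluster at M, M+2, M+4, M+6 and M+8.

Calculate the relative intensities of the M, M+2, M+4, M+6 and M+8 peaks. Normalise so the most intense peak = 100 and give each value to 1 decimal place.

Expanding (0.37300 + 0.62700)^4:
P(M) = 0.37300^4 = 0.019357
P(M+2) = 4 × 0.37300^3 × 0.62700^1 = 0.130153
P(M+4) = 6 × 0.37300^2 × 0.62700^2 = 0.328174
P(M+6) = 4 × 0.37300^1 × 0.62700^3 = 0.367766
P(M+8) = 0.62700^4 = 0.154550
The M+6 peak is largest (0.367766); scaling to 100 gives 5.3 : 35.4 : 89.2 : 100.0 : 42.0.

5.3 : 35.4 : 89.2 : 100.0 : 42.0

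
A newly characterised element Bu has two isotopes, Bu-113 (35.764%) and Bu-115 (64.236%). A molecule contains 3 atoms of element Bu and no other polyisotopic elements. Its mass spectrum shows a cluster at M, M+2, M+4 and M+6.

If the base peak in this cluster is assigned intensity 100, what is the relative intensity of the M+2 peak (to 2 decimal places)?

55.68

Term probabilities: M 0.0457, M+2 0.2465, M+4 0.4427, M+6 0.2651. Base peak = M+4.
P(M+4) = C(3,2) × 0.35764^1 × 0.64236^2 = 3 × 0.35764 × 0.41262637 = 0.442715 (base)
P(M+2) = C(3,1) × 0.35764^2 × 0.64236^1 = 3 × 0.12790637 × 0.64236 = 0.246486
Relative intensity = 0.246486 / 0.442715 × 100 = 55.68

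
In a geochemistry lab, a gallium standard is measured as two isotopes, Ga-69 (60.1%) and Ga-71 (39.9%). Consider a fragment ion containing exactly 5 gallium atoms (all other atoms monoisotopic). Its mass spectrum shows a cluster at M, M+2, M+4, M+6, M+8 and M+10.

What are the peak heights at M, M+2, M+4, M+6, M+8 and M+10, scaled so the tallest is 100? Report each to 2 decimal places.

22.69 : 75.31 : 100.00 : 66.39 : 22.04 : 2.93

Expanding (0.601 + 0.399)^5:
P(M) = 0.601^5 = 0.078410
P(M+2) = 5 × 0.601^4 × 0.399^1 = 0.260280
P(M+4) = 10 × 0.601^3 × 0.399^2 = 0.345596
P(M+6) = 10 × 0.601^2 × 0.399^3 = 0.229439
P(M+8) = 5 × 0.601^1 × 0.399^4 = 0.076162
P(M+10) = 0.399^5 = 0.010113
The M+4 peak is largest (0.345596); scaling to 100 gives 22.69 : 75.31 : 100.00 : 66.39 : 22.04 : 2.93.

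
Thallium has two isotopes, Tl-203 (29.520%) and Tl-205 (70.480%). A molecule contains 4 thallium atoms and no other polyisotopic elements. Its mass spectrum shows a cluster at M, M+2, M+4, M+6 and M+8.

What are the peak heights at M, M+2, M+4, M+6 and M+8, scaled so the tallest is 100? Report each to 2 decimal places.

Each Tl atom is independently Tl-203 (p = 0.29520) or Tl-205 (q = 0.70480); the cluster is the binomial expansion (p + q)^4.
P(M) = 0.29520^4 = 0.007594
P(M+2) = 4 × 0.29520^3 × 0.70480^1 = 0.072523
P(M+4) = 6 × 0.29520^2 × 0.70480^2 = 0.259726
P(M+6) = 4 × 0.29520^1 × 0.70480^3 = 0.413403
P(M+8) = 0.70480^4 = 0.246754
The M+6 peak is largest (0.413403); scaling to 100 gives 1.84 : 17.54 : 62.83 : 100.00 : 59.69.

1.84 : 17.54 : 62.83 : 100.00 : 59.69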